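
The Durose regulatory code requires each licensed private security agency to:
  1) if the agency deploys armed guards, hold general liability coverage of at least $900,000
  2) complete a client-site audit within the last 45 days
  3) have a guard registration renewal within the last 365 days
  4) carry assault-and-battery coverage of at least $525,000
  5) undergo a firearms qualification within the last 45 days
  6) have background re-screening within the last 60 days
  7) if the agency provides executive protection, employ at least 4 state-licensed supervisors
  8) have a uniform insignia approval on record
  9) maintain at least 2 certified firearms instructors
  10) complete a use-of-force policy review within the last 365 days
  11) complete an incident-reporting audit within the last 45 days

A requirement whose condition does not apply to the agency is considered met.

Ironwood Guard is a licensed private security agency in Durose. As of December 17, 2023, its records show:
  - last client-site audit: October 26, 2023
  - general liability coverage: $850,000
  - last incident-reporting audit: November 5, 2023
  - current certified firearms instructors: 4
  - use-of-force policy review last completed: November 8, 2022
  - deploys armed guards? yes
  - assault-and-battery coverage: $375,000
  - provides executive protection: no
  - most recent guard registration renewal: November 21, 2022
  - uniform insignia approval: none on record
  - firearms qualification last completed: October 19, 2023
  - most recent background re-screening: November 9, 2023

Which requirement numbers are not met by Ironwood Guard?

1, 2, 3, 4, 5, 8, 10

1. condition 'deploys armed guards' holds; general liability coverage $850,000 < $900,000 → not met
2. client-site audit 52 days ago vs limit 45 → not met
3. guard registration renewal 391 days ago vs limit 365 → not met
4. assault-and-battery coverage $375,000 < $525,000 → not met
5. firearms qualification 59 days ago vs limit 45 → not met
6. background re-screening 38 days ago vs limit 60 → met
7. condition 'provides executive protection' does not hold → requirement n/a → met
8. uniform insignia approval absent → not met
9. certified firearms instructors 4 ≥ 2 → met
10. use-of-force policy review 404 days ago vs limit 365 → not met
11. incident-reporting audit 42 days ago vs limit 45 → met
Not met: 1, 2, 3, 4, 5, 8, 10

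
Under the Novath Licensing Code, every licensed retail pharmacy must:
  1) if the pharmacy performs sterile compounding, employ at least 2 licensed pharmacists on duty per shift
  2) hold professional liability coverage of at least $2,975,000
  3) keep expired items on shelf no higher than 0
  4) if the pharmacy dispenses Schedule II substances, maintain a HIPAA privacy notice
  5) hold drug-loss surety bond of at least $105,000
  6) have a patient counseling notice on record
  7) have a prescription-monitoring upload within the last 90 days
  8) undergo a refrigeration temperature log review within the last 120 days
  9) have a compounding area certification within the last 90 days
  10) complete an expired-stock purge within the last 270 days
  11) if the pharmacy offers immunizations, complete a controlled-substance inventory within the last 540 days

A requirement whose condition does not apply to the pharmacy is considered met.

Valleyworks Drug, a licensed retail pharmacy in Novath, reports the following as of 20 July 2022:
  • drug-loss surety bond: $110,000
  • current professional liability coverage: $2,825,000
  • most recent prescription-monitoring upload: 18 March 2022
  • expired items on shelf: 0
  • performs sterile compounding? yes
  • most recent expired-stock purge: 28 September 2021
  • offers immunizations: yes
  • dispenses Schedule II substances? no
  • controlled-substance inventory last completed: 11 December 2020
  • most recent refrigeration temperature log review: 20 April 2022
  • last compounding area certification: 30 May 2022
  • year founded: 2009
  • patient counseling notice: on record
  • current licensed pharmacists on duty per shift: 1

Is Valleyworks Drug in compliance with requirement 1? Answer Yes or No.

1. condition 'performs sterile compounding' holds; licensed pharmacists on duty per shift 1 < 2 → not met

No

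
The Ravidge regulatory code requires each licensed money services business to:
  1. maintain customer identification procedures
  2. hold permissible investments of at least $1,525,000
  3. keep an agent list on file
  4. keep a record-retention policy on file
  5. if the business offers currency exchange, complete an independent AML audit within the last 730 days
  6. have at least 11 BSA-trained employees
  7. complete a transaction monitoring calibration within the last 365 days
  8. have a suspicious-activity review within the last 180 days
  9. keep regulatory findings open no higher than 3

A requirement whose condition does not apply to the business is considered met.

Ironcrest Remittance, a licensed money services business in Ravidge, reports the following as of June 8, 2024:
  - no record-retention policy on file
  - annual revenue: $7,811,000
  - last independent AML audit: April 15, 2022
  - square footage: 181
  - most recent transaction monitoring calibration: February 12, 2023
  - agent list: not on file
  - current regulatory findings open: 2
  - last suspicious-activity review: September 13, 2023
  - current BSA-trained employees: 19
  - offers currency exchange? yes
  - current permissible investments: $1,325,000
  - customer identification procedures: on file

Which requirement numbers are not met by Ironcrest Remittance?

2, 3, 4, 5, 7, 8

1. customer identification procedures present → met
2. permissible investments $1,325,000 < $1,525,000 → not met
3. agent list absent → not met
4. record-retention policy absent → not met
5. condition 'offers currency exchange' holds; independent AML audit 785 days ago vs limit 730 → not met
6. BSA-trained employees 19 ≥ 11 → met
7. transaction monitoring calibration 482 days ago vs limit 365 → not met
8. suspicious-activity review 269 days ago vs limit 180 → not met
9. regulatory findings open 2 ≤ 3 → met
Not met: 2, 3, 4, 5, 7, 8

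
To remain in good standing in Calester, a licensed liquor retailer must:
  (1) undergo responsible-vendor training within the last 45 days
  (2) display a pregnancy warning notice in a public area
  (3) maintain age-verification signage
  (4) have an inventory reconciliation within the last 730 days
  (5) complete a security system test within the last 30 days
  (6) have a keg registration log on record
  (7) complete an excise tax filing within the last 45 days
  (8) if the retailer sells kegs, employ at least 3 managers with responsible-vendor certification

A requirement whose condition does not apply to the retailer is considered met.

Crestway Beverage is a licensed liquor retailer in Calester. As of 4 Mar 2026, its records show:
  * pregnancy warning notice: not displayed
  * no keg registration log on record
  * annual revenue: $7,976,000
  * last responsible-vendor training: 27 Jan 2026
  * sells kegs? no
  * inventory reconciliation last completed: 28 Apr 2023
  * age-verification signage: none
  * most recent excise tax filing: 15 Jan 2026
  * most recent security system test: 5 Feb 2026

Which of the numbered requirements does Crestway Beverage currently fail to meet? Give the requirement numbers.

2, 3, 4, 6, 7

1. responsible-vendor training 36 days ago vs limit 45 → met
2. pregnancy warning notice absent → not met
3. age-verification signage absent → not met
4. inventory reconciliation 1041 days ago vs limit 730 → not met
5. security system test 27 days ago vs limit 30 → met
6. keg registration log absent → not met
7. excise tax filing 48 days ago vs limit 45 → not met
8. condition 'sells kegs' does not hold → requirement n/a → met
Not met: 2, 3, 4, 6, 7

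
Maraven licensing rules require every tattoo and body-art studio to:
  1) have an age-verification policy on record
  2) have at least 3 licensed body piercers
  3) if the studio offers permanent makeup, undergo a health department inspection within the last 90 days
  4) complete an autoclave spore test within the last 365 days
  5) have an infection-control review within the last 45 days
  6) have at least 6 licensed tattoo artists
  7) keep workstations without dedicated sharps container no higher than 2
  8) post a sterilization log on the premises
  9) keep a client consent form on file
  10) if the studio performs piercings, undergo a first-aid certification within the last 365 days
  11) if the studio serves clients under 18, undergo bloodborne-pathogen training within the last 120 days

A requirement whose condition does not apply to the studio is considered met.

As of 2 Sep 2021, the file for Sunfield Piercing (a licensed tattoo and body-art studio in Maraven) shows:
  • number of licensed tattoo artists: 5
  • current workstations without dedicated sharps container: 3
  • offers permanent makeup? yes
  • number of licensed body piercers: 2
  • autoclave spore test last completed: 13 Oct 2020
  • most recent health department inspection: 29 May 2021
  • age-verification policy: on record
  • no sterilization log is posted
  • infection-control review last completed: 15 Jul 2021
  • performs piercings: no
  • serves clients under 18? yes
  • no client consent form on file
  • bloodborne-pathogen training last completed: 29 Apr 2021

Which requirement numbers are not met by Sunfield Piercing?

1. age-verification policy present → met
2. licensed body piercers 2 < 3 → not met
3. condition 'offers permanent makeup' holds; health department inspection 96 days ago vs limit 90 → not met
4. autoclave spore test 324 days ago vs limit 365 → met
5. infection-control review 49 days ago vs limit 45 → not met
6. licensed tattoo artists 5 < 6 → not met
7. workstations without dedicated sharps container 3 > 2 → not met
8. sterilization log absent → not met
9. client consent form absent → not met
10. condition 'performs piercings' does not hold → requirement n/a → met
11. condition 'serves clients under 18' holds; bloodborne-pathogen training 126 days ago vs limit 120 → not met
Not met: 2, 3, 5, 6, 7, 8, 9, 11

2, 3, 5, 6, 7, 8, 9, 11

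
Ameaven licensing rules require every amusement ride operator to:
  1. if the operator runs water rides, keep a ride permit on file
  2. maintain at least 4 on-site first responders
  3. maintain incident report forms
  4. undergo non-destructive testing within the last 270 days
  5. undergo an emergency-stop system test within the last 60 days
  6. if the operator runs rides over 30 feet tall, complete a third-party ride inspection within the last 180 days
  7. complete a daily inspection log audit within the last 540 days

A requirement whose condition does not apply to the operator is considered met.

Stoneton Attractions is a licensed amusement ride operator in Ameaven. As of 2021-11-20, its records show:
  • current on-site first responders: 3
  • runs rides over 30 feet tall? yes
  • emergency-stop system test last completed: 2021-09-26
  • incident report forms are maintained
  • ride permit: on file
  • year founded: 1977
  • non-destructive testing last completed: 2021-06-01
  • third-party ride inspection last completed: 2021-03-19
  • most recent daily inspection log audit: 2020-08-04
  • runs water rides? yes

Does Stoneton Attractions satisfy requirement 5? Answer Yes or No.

5. emergency-stop system test 55 days ago vs limit 60 → met

Yes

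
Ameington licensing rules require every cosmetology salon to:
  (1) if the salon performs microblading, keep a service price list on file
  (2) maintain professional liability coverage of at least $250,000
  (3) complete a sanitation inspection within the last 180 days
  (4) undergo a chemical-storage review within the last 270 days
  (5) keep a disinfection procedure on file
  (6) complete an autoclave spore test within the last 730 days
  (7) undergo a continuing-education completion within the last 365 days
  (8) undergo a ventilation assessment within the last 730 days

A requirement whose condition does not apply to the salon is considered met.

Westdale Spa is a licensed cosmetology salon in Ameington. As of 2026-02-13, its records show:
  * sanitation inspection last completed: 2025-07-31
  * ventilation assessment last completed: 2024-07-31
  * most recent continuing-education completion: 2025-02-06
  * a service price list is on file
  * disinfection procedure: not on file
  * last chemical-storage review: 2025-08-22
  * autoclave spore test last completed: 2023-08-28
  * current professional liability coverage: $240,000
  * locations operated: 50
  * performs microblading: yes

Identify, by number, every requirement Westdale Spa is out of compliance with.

2, 3, 5, 6, 7

1. condition 'performs microblading' holds; service price list present → met
2. professional liability coverage $240,000 < $250,000 → not met
3. sanitation inspection 197 days ago vs limit 180 → not met
4. chemical-storage review 175 days ago vs limit 270 → met
5. disinfection procedure absent → not met
6. autoclave spore test 900 days ago vs limit 730 → not met
7. continuing-education completion 372 days ago vs limit 365 → not met
8. ventilation assessment 562 days ago vs limit 730 → met
Not met: 2, 3, 5, 6, 7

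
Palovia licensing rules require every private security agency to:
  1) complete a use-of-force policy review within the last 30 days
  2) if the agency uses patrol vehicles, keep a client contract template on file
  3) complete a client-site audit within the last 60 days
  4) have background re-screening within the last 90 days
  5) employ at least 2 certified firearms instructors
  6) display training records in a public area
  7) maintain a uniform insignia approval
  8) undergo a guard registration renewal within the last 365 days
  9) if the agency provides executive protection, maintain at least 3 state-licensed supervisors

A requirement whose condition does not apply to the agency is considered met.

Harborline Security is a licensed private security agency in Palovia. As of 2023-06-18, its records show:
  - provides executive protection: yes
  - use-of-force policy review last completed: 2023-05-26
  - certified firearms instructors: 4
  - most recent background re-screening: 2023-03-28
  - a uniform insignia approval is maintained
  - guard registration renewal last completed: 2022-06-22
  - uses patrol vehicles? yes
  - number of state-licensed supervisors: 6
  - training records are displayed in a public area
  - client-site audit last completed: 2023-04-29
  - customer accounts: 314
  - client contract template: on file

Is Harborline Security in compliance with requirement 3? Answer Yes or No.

3. client-site audit 50 days ago vs limit 60 → met

Yes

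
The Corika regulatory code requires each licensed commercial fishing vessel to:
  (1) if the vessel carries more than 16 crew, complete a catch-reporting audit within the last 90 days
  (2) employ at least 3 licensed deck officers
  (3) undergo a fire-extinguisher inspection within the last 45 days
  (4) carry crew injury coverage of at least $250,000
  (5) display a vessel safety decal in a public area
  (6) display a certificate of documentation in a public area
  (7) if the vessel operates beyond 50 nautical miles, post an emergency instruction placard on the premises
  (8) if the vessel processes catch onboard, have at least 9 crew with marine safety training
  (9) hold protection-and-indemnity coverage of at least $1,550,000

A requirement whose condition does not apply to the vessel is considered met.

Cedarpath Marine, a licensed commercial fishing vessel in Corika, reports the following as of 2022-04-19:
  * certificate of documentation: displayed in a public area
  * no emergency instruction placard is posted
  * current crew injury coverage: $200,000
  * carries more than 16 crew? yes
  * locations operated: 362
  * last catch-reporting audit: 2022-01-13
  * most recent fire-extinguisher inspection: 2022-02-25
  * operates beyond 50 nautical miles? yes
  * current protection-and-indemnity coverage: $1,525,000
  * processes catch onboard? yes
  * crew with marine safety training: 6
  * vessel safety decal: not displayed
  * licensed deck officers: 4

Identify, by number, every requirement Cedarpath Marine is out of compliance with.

1. condition 'carries more than 16 crew' holds; catch-reporting audit 96 days ago vs limit 90 → not met
2. licensed deck officers 4 ≥ 3 → met
3. fire-extinguisher inspection 53 days ago vs limit 45 → not met
4. crew injury coverage $200,000 < $250,000 → not met
5. vessel safety decal absent → not met
6. certificate of documentation present → met
7. condition 'operates beyond 50 nautical miles' holds; emergency instruction placard absent → not met
8. condition 'processes catch onboard' holds; crew with marine safety training 6 < 9 → not met
9. protection-and-indemnity coverage $1,525,000 < $1,550,000 → not met
Not met: 1, 3, 4, 5, 7, 8, 9

1, 3, 4, 5, 7, 8, 9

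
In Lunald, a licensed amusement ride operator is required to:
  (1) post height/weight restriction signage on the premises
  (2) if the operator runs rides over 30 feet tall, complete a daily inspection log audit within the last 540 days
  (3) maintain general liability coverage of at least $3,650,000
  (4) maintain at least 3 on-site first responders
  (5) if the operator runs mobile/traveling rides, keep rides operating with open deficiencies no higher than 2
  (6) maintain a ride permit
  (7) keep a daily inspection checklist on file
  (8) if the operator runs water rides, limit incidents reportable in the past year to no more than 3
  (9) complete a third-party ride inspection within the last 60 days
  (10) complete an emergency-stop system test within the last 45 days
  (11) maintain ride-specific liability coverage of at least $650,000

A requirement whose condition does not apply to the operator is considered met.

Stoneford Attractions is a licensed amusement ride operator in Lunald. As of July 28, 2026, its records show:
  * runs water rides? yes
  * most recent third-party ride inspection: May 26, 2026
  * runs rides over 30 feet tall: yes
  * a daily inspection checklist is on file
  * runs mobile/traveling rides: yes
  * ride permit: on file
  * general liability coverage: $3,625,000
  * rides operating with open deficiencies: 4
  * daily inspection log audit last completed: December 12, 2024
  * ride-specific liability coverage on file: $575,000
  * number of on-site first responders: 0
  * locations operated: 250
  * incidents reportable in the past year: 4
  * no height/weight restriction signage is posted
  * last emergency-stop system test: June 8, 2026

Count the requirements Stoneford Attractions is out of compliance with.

1. height/weight restriction signage absent → not met
2. condition 'runs rides over 30 feet tall' holds; daily inspection log audit 593 days ago vs limit 540 → not met
3. general liability coverage $3,625,000 < $3,650,000 → not met
4. on-site first responders 0 < 3 → not met
5. condition 'runs mobile/traveling rides' holds; rides operating with open deficiencies 4 > 2 → not met
6. ride permit present → met
7. daily inspection checklist present → met
8. condition 'runs water rides' holds; incidents reportable in the past year 4 > 3 → not met
9. third-party ride inspection 63 days ago vs limit 60 → not met
10. emergency-stop system test 50 days ago vs limit 45 → not met
11. ride-specific liability coverage $575,000 < $650,000 → not met
Not met: 9 of 11

9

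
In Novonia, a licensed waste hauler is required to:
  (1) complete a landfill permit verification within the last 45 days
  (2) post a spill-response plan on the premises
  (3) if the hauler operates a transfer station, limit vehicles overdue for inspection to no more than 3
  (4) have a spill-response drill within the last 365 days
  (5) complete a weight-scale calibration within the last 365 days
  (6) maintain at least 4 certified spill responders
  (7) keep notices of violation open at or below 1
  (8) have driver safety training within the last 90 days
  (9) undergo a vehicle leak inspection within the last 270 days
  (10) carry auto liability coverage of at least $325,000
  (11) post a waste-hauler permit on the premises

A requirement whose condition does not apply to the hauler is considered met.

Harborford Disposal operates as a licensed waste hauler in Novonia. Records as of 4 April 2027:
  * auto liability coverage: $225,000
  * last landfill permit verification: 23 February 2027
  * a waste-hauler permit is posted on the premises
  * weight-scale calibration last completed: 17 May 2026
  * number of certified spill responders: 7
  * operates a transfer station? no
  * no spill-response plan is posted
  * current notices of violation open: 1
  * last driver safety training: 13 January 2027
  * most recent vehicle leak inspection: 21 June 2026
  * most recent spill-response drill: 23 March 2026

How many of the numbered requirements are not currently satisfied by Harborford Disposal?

1. landfill permit verification 40 days ago vs limit 45 → met
2. spill-response plan absent → not met
3. condition 'operates a transfer station' does not hold → requirement n/a → met
4. spill-response drill 377 days ago vs limit 365 → not met
5. weight-scale calibration 322 days ago vs limit 365 → met
6. certified spill responders 7 ≥ 4 → met
7. notices of violation open 1 ≤ 1 → met
8. driver safety training 81 days ago vs limit 90 → met
9. vehicle leak inspection 287 days ago vs limit 270 → not met
10. auto liability coverage $225,000 < $325,000 → not met
11. waste-hauler permit present → met
Not met: 4 of 11

4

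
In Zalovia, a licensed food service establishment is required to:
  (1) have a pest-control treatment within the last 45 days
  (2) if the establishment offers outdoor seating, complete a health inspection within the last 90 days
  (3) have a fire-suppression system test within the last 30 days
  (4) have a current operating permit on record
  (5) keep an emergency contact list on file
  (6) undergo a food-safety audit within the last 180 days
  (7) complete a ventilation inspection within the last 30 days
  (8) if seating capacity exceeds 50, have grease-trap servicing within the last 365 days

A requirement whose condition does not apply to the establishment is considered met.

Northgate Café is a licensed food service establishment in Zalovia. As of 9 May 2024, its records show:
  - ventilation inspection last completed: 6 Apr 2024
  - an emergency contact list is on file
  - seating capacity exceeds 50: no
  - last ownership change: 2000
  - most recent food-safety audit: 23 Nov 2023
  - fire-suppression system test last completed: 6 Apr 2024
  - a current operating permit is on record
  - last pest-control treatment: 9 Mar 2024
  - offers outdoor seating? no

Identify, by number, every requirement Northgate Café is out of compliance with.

1. pest-control treatment 61 days ago vs limit 45 → not met
2. condition 'offers outdoor seating' does not hold → requirement n/a → met
3. fire-suppression system test 33 days ago vs limit 30 → not met
4. current operating permit present → met
5. emergency contact list present → met
6. food-safety audit 168 days ago vs limit 180 → met
7. ventilation inspection 33 days ago vs limit 30 → not met
8. condition 'seating capacity exceeds 50' does not hold → requirement n/a → met
Not met: 1, 3, 7

1, 3, 7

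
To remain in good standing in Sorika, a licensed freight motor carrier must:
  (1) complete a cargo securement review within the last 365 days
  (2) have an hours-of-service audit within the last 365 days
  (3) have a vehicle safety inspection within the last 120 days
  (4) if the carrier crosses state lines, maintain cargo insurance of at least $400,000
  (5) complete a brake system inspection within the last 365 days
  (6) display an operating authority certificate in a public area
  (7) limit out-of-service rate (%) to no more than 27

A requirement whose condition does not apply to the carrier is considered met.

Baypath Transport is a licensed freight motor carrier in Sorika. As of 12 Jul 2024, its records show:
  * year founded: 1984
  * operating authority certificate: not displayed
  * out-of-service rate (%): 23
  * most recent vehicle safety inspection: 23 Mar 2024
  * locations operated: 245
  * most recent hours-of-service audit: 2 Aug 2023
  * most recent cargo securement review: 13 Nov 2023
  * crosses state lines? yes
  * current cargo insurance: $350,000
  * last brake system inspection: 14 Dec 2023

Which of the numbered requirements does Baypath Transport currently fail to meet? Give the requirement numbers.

1. cargo securement review 242 days ago vs limit 365 → met
2. hours-of-service audit 345 days ago vs limit 365 → met
3. vehicle safety inspection 111 days ago vs limit 120 → met
4. condition 'crosses state lines' holds; cargo insurance $350,000 < $400,000 → not met
5. brake system inspection 211 days ago vs limit 365 → met
6. operating authority certificate absent → not met
7. out-of-service rate (%) 23 ≤ 27 → met
Not met: 4, 6

4, 6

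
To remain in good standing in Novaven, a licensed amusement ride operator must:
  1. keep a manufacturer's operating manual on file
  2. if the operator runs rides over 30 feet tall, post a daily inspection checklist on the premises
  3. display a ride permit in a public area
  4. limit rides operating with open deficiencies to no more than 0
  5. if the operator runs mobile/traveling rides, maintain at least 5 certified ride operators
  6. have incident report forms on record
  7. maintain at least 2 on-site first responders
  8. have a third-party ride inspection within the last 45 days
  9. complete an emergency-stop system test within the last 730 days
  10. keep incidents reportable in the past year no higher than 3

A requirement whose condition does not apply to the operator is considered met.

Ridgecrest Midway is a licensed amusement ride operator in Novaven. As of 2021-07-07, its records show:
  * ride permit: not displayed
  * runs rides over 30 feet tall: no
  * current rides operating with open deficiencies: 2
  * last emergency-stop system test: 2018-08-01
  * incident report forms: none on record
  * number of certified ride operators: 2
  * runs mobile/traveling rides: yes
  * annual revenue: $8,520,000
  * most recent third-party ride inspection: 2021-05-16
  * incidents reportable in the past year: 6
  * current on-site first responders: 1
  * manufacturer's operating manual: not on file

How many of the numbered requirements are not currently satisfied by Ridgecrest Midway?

9

1. manufacturer's operating manual absent → not met
2. condition 'runs rides over 30 feet tall' does not hold → requirement n/a → met
3. ride permit absent → not met
4. rides operating with open deficiencies 2 > 0 → not met
5. condition 'runs mobile/traveling rides' holds; certified ride operators 2 < 5 → not met
6. incident report forms absent → not met
7. on-site first responders 1 < 2 → not met
8. third-party ride inspection 52 days ago vs limit 45 → not met
9. emergency-stop system test 1071 days ago vs limit 730 → not met
10. incidents reportable in the past year 6 > 3 → not met
Not met: 9 of 10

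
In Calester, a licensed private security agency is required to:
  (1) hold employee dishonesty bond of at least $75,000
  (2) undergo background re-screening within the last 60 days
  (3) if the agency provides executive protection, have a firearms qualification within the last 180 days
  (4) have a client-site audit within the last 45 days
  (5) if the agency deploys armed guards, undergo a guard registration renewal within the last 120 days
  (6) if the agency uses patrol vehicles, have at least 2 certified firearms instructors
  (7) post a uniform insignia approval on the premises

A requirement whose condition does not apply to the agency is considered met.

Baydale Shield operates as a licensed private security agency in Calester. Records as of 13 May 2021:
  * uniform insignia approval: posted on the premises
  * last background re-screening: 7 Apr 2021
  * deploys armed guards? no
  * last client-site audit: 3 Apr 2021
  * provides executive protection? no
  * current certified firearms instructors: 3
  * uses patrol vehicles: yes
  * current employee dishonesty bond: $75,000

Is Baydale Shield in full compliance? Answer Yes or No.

1. employee dishonesty bond $75,000 ≥ $75,000 → met
2. background re-screening 36 days ago vs limit 60 → met
3. condition 'provides executive protection' does not hold → requirement n/a → met
4. client-site audit 40 days ago vs limit 45 → met
5. condition 'deploys armed guards' does not hold → requirement n/a → met
6. condition 'uses patrol vehicles' holds; certified firearms instructors 3 ≥ 2 → met
7. uniform insignia approval present → met
All met.

Yes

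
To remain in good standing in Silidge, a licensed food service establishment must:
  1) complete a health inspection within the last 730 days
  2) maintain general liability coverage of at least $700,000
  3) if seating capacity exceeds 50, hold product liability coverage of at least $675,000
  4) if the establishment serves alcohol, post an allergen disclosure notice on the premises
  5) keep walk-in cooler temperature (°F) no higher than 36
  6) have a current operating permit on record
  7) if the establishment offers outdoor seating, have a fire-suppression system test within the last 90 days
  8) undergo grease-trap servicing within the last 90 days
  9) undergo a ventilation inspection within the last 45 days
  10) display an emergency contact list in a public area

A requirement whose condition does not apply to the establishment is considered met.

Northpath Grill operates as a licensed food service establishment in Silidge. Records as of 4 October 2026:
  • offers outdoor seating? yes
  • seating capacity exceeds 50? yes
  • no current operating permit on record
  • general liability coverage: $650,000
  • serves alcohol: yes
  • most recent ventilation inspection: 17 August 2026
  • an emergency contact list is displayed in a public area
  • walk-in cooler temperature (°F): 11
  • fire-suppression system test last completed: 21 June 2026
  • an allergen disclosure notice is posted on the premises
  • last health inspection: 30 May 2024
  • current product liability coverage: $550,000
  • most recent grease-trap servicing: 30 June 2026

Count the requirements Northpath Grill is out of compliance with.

1. health inspection 857 days ago vs limit 730 → not met
2. general liability coverage $650,000 < $700,000 → not met
3. condition 'seating capacity exceeds 50' holds; product liability coverage $550,000 < $675,000 → not met
4. condition 'serves alcohol' holds; allergen disclosure notice present → met
5. walk-in cooler temperature (°F) 11 ≤ 36 → met
6. current operating permit absent → not met
7. condition 'offers outdoor seating' holds; fire-suppression system test 105 days ago vs limit 90 → not met
8. grease-trap servicing 96 days ago vs limit 90 → not met
9. ventilation inspection 48 days ago vs limit 45 → not met
10. emergency contact list present → met
Not met: 7 of 10

7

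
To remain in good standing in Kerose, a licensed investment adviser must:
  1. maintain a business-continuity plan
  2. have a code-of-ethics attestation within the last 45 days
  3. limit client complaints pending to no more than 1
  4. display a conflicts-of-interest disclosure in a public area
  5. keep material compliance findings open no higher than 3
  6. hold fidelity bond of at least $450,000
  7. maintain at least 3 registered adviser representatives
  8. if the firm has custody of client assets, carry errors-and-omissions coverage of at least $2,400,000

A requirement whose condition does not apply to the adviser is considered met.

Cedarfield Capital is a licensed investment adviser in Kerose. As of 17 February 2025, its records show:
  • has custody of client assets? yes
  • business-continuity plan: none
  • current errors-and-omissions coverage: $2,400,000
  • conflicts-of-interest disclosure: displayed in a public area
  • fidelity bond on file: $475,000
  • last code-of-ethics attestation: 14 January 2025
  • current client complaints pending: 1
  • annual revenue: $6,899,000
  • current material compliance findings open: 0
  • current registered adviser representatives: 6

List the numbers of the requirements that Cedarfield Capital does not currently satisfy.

1. business-continuity plan absent → not met
2. code-of-ethics attestation 34 days ago vs limit 45 → met
3. client complaints pending 1 ≤ 1 → met
4. conflicts-of-interest disclosure present → met
5. material compliance findings open 0 ≤ 3 → met
6. fidelity bond $475,000 ≥ $450,000 → met
7. registered adviser representatives 6 ≥ 3 → met
8. condition 'has custody of client assets' holds; errors-and-omissions coverage $2,400,000 ≥ $2,400,000 → met
Not met: 1

1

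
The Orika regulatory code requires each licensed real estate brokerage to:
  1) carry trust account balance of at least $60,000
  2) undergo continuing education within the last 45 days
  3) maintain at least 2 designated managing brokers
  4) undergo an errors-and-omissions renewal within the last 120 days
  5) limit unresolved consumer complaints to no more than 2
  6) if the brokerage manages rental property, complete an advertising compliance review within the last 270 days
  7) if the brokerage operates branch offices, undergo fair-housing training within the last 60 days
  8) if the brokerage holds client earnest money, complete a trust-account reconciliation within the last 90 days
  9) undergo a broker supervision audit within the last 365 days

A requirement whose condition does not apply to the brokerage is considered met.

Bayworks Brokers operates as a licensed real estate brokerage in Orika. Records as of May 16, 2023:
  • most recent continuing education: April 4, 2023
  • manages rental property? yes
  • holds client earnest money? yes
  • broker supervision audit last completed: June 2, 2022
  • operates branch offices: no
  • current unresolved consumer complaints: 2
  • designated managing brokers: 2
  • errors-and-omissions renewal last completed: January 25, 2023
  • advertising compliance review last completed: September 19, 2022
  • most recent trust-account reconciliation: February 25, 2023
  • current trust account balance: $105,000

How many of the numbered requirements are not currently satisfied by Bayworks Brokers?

1. trust account balance $105,000 ≥ $60,000 → met
2. continuing education 42 days ago vs limit 45 → met
3. designated managing brokers 2 ≥ 2 → met
4. errors-and-omissions renewal 111 days ago vs limit 120 → met
5. unresolved consumer complaints 2 ≤ 2 → met
6. condition 'manages rental property' holds; advertising compliance review 239 days ago vs limit 270 → met
7. condition 'operates branch offices' does not hold → requirement n/a → met
8. condition 'holds client earnest money' holds; trust-account reconciliation 80 days ago vs limit 90 → met
9. broker supervision audit 348 days ago vs limit 365 → met
Not met: 0 of 9

0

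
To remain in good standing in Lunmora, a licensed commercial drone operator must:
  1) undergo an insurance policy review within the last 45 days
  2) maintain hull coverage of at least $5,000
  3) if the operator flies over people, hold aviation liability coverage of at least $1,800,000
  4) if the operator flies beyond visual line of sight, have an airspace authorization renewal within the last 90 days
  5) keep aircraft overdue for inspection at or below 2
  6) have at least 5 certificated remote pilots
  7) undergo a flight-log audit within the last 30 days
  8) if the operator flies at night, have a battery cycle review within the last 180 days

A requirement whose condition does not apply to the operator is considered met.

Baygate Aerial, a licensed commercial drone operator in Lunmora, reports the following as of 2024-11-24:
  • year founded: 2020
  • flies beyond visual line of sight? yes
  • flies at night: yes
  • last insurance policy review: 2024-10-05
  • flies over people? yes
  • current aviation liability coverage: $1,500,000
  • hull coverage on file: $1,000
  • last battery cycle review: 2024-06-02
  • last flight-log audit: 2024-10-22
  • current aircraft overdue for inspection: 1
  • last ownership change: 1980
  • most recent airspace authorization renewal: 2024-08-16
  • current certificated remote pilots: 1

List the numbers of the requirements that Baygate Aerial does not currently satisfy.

1, 2, 3, 4, 6, 7

1. insurance policy review 50 days ago vs limit 45 → not met
2. hull coverage $1,000 < $5,000 → not met
3. condition 'flies over people' holds; aviation liability coverage $1,500,000 < $1,800,000 → not met
4. condition 'flies beyond visual line of sight' holds; airspace authorization renewal 100 days ago vs limit 90 → not met
5. aircraft overdue for inspection 1 ≤ 2 → met
6. certificated remote pilots 1 < 5 → not met
7. flight-log audit 33 days ago vs limit 30 → not met
8. condition 'flies at night' holds; battery cycle review 175 days ago vs limit 180 → met
Not met: 1, 2, 3, 4, 6, 7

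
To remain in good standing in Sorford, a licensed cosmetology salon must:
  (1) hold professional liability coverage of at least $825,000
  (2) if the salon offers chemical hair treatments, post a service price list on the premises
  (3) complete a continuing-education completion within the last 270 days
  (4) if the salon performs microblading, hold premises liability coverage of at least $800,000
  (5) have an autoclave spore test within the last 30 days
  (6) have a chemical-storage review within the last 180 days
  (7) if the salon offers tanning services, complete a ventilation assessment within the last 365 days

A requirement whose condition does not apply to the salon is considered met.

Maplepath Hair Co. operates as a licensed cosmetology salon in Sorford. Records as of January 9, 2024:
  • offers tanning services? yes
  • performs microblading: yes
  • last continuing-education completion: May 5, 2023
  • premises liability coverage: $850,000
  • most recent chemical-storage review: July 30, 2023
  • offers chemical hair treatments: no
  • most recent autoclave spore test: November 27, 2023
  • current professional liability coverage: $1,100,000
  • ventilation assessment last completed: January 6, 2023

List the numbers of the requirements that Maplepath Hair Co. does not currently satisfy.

1. professional liability coverage $1,100,000 ≥ $825,000 → met
2. condition 'offers chemical hair treatments' does not hold → requirement n/a → met
3. continuing-education completion 249 days ago vs limit 270 → met
4. condition 'performs microblading' holds; premises liability coverage $850,000 ≥ $800,000 → met
5. autoclave spore test 43 days ago vs limit 30 → not met
6. chemical-storage review 163 days ago vs limit 180 → met
7. condition 'offers tanning services' holds; ventilation assessment 368 days ago vs limit 365 → not met
Not met: 5, 7

5, 7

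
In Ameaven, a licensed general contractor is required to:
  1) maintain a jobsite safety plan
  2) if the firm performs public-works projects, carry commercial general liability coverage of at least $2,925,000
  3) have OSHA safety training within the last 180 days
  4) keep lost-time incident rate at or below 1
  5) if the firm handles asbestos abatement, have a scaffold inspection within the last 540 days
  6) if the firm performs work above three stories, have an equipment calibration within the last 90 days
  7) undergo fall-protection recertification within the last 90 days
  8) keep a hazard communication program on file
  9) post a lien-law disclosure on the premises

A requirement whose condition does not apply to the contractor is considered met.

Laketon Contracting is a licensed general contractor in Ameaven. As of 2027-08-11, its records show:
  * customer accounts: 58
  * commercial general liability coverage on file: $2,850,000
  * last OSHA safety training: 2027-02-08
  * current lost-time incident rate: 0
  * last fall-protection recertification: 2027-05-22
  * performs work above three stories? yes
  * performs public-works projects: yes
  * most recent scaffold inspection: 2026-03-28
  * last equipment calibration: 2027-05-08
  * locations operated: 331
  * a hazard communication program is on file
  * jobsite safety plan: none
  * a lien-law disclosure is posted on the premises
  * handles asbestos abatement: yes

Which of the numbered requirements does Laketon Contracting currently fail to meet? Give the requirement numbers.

1. jobsite safety plan absent → not met
2. condition 'performs public-works projects' holds; commercial general liability coverage $2,850,000 < $2,925,000 → not met
3. OSHA safety training 184 days ago vs limit 180 → not met
4. lost-time incident rate 0 ≤ 1 → met
5. condition 'handles asbestos abatement' holds; scaffold inspection 501 days ago vs limit 540 → met
6. condition 'performs work above three stories' holds; equipment calibration 95 days ago vs limit 90 → not met
7. fall-protection recertification 81 days ago vs limit 90 → met
8. hazard communication program present → met
9. lien-law disclosure present → met
Not met: 1, 2, 3, 6

1, 2, 3, 6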